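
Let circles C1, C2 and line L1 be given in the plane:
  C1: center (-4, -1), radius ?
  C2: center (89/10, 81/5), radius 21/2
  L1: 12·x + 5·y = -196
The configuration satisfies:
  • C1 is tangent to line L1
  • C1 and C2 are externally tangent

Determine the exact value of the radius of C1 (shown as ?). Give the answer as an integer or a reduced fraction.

1. [C1‖L1]  r_C1² − 121 = 0  ⇒  r_C1 = 11 (r>0 drops 1)
2. [ext C1·C2]  r_C1² + 21r_C1 − 352 = 0  ⇒  r_C1 = 11 (r>0 drops 1)

11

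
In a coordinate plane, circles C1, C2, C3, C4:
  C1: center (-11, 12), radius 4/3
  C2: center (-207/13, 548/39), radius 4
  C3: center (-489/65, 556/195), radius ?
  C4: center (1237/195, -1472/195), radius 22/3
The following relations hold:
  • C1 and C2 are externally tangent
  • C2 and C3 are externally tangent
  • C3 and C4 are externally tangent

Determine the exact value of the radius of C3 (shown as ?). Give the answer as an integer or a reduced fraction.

1. [ext C2·C3]  r_C3² + 8r_C3 − 180 = 0  ⇒  r_C3 = 10 (r>0 drops 1)
2. [ext C3·C4]  r_C3² + (44/3)r_C3 − 740/3 = 0  ⇒  r_C3 = 10 (r>0 drops 1)

10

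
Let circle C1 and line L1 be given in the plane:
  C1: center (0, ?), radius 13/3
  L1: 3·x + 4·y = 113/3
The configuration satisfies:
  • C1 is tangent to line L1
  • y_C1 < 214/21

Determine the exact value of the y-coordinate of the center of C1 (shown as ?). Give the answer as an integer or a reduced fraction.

1. [C1‖L1]  y_C1² − (113/6)y_C1 + 178/3 = 0  ⇒  y_C1 = 4 or 89/6
2. given y_C1 < 214/21: keep 4

4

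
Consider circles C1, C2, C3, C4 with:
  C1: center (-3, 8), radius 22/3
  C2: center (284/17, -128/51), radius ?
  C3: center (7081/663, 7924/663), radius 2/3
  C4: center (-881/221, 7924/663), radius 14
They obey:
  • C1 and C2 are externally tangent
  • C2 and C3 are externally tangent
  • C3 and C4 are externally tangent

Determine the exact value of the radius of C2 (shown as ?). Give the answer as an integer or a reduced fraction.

1. [ext C1·C2]  r_C2² + (44/3)r_C2 − 445 = 0  ⇒  r_C2 = 15 (r>0 drops 1)
2. [ext C2·C3]  r_C2² + (4/3)r_C2 − 245 = 0  ⇒  r_C2 = 15 (r>0 drops 1)

15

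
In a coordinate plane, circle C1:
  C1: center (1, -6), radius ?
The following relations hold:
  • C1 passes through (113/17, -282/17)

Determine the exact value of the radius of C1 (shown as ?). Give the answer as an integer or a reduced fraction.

1. [C1∋P]  r_C1² − 144 = 0  ⇒  r_C1 = 12 (r>0 drops 1)

12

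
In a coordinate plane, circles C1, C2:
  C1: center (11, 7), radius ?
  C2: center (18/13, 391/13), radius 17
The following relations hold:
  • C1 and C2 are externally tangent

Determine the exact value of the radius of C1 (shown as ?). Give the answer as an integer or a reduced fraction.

1. [ext C1·C2]  r_C1² + 34r_C1 − 336 = 0  ⇒  r_C1 = 8 (r>0 drops 1)

8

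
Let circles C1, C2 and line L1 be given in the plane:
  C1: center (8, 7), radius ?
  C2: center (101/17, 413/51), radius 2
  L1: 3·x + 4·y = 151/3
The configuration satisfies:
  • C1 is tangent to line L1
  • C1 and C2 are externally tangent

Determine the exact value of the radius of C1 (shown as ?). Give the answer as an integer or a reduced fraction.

1/3

1. [C1‖L1]  r_C1² − 1/9 = 0  ⇒  r_C1 = 1/3 (r>0 drops 1)
2. [ext C1·C2]  r_C1² + 4r_C1 − 13/9 = 0  ⇒  r_C1 = 1/3 (r>0 drops 1)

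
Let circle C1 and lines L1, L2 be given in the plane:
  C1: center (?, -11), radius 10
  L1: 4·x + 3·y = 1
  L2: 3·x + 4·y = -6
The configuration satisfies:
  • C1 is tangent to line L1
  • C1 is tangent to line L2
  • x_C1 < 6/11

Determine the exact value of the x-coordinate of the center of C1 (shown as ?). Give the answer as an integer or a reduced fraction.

-4

1. [C1‖L1]  x_C1² − 17x_C1 − 84 = 0  ⇒  x_C1 = -4 or 21
2. [C1‖L2]  x_C1² − (76/3)x_C1 − 352/3 = 0  ⇒  x_C1 = -4 or 88/3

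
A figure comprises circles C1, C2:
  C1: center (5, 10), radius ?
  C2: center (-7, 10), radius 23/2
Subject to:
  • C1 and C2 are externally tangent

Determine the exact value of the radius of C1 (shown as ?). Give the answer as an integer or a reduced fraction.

1/2

1. [ext C1·C2]  r_C1² + 23r_C1 − 47/4 = 0  ⇒  r_C1 = 1/2 (r>0 drops 1)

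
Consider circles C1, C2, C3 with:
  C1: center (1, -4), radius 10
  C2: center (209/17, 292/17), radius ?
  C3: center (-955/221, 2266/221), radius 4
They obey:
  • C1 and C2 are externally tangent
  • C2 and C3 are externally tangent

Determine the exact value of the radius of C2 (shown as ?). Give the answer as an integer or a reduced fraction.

1. [ext C1·C2]  r_C2² + 20r_C2 − 476 = 0  ⇒  r_C2 = 14 (r>0 drops 1)
2. [ext C2·C3]  r_C2² + 8r_C2 − 308 = 0  ⇒  r_C2 = 14 (r>0 drops 1)

14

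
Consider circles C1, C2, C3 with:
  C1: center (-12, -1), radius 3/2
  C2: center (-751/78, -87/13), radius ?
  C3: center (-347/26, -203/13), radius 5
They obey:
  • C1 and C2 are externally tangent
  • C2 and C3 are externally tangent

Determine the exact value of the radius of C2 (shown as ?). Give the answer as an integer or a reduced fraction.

14/3

1. [ext C1·C2]  r_C2² + 3r_C2 − 322/9 = 0  ⇒  r_C2 = 14/3 (r>0 drops 1)
2. [ext C2·C3]  r_C2² + 10r_C2 − 616/9 = 0  ⇒  r_C2 = 14/3 (r>0 drops 1)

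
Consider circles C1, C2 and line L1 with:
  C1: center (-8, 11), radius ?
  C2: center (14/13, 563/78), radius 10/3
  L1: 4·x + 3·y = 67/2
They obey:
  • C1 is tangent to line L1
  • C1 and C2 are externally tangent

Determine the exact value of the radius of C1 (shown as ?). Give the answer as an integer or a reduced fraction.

13/2

1. [C1‖L1]  r_C1² − 169/4 = 0  ⇒  r_C1 = 13/2 (r>0 drops 1)
2. [ext C1·C2]  r_C1² + (20/3)r_C1 − 1027/12 = 0  ⇒  r_C1 = 13/2 (r>0 drops 1)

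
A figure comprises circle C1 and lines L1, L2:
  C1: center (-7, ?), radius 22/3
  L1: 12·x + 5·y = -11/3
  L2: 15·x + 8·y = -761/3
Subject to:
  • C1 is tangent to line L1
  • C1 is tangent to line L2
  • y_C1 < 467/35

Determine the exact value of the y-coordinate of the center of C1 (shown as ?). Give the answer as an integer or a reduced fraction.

1. [C1‖L1]  y_C1² − (482/15)y_C1 − 527/5 = 0  ⇒  y_C1 = -3 or 527/15
2. [C1‖L2]  y_C1² + (223/6)y_C1 + 205/2 = 0  ⇒  y_C1 = -205/6 or -3

-3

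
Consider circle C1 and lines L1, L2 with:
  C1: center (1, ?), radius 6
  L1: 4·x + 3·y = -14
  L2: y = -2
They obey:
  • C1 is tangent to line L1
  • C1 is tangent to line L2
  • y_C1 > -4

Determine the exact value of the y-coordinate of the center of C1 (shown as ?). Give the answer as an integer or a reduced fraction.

1. [C1‖L1]  y_C1² + 12y_C1 − 64 = 0  ⇒  y_C1 = -16 or 4
2. [C1‖L2]  y_C1² + 4y_C1 − 32 = 0  ⇒  y_C1 = -8 or 4

4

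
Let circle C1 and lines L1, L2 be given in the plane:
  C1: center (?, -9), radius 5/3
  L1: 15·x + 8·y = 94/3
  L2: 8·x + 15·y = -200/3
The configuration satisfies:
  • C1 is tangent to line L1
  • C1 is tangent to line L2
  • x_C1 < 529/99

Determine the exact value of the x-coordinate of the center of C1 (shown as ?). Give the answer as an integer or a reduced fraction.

1. [C1‖L1]  x_C1² − (124/9)x_C1 + 395/9 = 0  ⇒  x_C1 = 5 or 79/9
2. [C1‖L2]  x_C1² − (205/12)x_C1 + 725/12 = 0  ⇒  x_C1 = 5 or 145/12

5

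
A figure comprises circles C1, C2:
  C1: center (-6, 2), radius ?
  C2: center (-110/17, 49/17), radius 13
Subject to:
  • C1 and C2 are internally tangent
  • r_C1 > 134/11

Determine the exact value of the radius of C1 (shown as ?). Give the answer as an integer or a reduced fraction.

1. [int C1,C2]  r_C1² − 26r_C1 + 168 = 0  ⇒  r_C1 = 12 or 14
2. given r_C1 > 134/11: keep 14

14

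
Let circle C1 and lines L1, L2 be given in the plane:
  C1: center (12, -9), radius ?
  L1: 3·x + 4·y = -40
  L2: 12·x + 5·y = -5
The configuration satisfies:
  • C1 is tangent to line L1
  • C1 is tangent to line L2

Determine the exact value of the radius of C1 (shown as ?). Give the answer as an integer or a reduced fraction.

1. [C1‖L1]  r_C1² − 64 = 0  ⇒  r_C1 = 8 (r>0 drops 1)
2. [C1‖L2]  r_C1² − 64 = 0  ⇒  r_C1 = 8 (r>0 drops 1)

8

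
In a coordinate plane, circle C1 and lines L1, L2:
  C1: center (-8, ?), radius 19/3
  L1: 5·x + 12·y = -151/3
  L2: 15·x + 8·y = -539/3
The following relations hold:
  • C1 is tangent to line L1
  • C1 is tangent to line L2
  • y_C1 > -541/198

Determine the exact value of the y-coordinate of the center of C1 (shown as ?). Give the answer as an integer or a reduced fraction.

6

1. [C1‖L1]  y_C1² + (31/18)y_C1 − 139/3 = 0  ⇒  y_C1 = -139/18 or 6
2. [C1‖L2]  y_C1² + (179/12)y_C1 − 251/2 = 0  ⇒  y_C1 = -251/12 or 6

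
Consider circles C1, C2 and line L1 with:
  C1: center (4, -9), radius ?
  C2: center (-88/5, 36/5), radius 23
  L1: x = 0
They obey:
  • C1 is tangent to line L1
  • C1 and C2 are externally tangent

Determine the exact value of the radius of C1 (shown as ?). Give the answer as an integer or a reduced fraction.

1. [C1‖L1]  r_C1² − 16 = 0  ⇒  r_C1 = 4 (r>0 drops 1)
2. [ext C1·C2]  r_C1² + 46r_C1 − 200 = 0  ⇒  r_C1 = 4 (r>0 drops 1)

4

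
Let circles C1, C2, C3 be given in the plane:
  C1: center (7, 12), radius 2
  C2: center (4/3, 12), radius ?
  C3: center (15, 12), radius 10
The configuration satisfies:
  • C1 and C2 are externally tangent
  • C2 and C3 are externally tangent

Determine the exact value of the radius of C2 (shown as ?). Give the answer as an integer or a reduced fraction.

1. [ext C1·C2]  r_C2² + 4r_C2 − 253/9 = 0  ⇒  r_C2 = 11/3 (r>0 drops 1)
2. [ext C2·C3]  r_C2² + 20r_C2 − 781/9 = 0  ⇒  r_C2 = 11/3 (r>0 drops 1)

11/3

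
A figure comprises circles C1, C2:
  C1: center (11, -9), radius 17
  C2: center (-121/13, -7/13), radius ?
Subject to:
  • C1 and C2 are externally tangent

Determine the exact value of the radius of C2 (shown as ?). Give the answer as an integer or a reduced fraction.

5

1. [ext C1·C2]  r_C2² + 34r_C2 − 195 = 0  ⇒  r_C2 = 5 (r>0 drops 1)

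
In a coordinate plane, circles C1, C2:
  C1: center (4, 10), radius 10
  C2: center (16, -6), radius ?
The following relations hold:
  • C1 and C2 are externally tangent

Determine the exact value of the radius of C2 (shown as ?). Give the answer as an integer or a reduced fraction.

10

1. [ext C1·C2]  r_C2² + 20r_C2 − 300 = 0  ⇒  r_C2 = 10 (r>0 drops 1)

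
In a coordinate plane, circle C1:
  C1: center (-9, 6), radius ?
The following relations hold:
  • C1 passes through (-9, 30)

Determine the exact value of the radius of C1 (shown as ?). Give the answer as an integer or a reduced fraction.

24

1. [C1∋P]  r_C1² − 576 = 0  ⇒  r_C1 = 24 (r>0 drops 1)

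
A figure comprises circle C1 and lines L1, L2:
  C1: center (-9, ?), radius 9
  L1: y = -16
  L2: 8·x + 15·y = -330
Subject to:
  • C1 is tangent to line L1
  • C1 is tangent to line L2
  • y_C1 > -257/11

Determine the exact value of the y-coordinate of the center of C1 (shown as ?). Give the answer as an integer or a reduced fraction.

1. [C1‖L1]  y_C1² + 32y_C1 + 175 = 0  ⇒  y_C1 = -25 or -7
2. [C1‖L2]  y_C1² + (172/5)y_C1 + 959/5 = 0  ⇒  y_C1 = -137/5 or -7

-7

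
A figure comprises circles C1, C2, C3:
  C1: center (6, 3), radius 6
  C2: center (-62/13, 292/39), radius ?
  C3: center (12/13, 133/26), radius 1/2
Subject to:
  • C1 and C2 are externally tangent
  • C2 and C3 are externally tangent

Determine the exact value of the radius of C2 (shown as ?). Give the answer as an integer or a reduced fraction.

17/3

1. [ext C1·C2]  r_C2² + 12r_C2 − 901/9 = 0  ⇒  r_C2 = 17/3 (r>0 drops 1)
2. [ext C2·C3]  r_C2² + 1r_C2 − 340/9 = 0  ⇒  r_C2 = 17/3 (r>0 drops 1)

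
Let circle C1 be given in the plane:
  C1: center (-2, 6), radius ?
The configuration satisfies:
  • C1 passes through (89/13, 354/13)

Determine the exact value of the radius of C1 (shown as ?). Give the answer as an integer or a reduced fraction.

23

1. [C1∋P]  r_C1² − 529 = 0  ⇒  r_C1 = 23 (r>0 drops 1)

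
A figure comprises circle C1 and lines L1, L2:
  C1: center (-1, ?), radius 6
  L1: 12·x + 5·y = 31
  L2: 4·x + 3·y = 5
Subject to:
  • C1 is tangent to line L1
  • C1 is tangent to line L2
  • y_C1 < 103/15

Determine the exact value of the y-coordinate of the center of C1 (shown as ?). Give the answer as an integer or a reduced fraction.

1. [C1‖L1]  y_C1² − (86/5)y_C1 − 847/5 = 0  ⇒  y_C1 = -7 or 121/5
2. [C1‖L2]  y_C1² − 6y_C1 − 91 = 0  ⇒  y_C1 = -7 or 13

-7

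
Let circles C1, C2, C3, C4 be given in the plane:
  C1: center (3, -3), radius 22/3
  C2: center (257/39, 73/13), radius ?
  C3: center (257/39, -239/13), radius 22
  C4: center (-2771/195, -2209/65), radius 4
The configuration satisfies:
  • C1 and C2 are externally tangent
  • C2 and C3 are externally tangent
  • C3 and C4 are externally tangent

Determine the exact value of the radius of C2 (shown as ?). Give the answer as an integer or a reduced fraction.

2

1. [ext C1·C2]  r_C2² + (44/3)r_C2 − 100/3 = 0  ⇒  r_C2 = 2 (r>0 drops 1)
2. [ext C2·C3]  r_C2² + 44r_C2 − 92 = 0  ⇒  r_C2 = 2 (r>0 drops 1)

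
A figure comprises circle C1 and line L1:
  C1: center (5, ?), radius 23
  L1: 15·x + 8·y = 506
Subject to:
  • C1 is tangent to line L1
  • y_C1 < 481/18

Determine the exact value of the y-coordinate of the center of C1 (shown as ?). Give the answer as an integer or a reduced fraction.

5

1. [C1‖L1]  y_C1² − (431/4)y_C1 + 2055/4 = 0  ⇒  y_C1 = 5 or 411/4
2. given y_C1 < 481/18: keep 5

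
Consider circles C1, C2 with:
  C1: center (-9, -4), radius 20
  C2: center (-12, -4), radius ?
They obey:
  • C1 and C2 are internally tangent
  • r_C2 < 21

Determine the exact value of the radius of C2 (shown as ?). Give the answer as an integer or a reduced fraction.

1. [int C1,C2]  r_C2² − 40r_C2 + 391 = 0  ⇒  r_C2 = 17 or 23
2. given r_C2 < 21: keep 17

17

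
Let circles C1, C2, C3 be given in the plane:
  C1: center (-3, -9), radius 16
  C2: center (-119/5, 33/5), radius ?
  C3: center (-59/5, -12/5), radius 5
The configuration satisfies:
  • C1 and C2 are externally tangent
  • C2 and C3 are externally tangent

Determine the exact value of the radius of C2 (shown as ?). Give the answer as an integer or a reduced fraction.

10

1. [ext C1·C2]  r_C2² + 32r_C2 − 420 = 0  ⇒  r_C2 = 10 (r>0 drops 1)
2. [ext C2·C3]  r_C2² + 10r_C2 − 200 = 0  ⇒  r_C2 = 10 (r>0 drops 1)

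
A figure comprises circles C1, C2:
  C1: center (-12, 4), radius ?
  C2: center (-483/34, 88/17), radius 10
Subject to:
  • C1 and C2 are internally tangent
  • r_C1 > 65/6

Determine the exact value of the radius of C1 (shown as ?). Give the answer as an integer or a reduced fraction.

25/2

1. [int C1,C2]  r_C1² − 20r_C1 + 375/4 = 0  ⇒  r_C1 = 15/2 or 25/2
2. given r_C1 > 65/6: keep 25/2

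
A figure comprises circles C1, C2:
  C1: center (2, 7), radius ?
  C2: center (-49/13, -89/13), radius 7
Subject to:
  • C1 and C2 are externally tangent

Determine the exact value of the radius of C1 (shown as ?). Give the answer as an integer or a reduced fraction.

8

1. [ext C1·C2]  r_C1² + 14r_C1 − 176 = 0  ⇒  r_C1 = 8 (r>0 drops 1)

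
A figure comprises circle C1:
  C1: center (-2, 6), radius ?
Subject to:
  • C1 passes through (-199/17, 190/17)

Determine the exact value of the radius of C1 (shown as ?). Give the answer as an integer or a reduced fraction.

1. [C1∋P]  r_C1² − 121 = 0  ⇒  r_C1 = 11 (r>0 drops 1)

11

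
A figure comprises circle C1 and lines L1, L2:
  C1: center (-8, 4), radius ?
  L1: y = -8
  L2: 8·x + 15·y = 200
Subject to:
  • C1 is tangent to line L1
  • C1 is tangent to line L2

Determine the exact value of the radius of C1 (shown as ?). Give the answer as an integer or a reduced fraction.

12

1. [C1‖L1]  r_C1² − 144 = 0  ⇒  r_C1 = 12 (r>0 drops 1)
2. [C1‖L2]  r_C1² − 144 = 0  ⇒  r_C1 = 12 (r>0 drops 1)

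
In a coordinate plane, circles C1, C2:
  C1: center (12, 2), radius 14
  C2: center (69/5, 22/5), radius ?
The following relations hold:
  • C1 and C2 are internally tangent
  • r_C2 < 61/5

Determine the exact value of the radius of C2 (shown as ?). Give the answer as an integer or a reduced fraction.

11

1. [int C1,C2]  r_C2² − 28r_C2 + 187 = 0  ⇒  r_C2 = 11 or 17
2. given r_C2 < 61/5: keep 11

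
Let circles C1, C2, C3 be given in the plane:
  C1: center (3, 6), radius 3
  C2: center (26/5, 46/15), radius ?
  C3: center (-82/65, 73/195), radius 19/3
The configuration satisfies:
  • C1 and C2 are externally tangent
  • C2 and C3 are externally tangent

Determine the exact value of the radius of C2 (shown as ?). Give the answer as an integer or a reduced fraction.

2/3

1. [ext C1·C2]  r_C2² + 6r_C2 − 40/9 = 0  ⇒  r_C2 = 2/3 (r>0 drops 1)
2. [ext C2·C3]  r_C2² + (38/3)r_C2 − 80/9 = 0  ⇒  r_C2 = 2/3 (r>0 drops 1)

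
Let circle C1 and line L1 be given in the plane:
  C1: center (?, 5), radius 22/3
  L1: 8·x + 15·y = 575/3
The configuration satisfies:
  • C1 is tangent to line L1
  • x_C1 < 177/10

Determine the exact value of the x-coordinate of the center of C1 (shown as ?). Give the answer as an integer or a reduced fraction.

1. [C1‖L1]  x_C1² − (175/6)x_C1 − 181/6 = 0  ⇒  x_C1 = -1 or 181/6
2. given x_C1 < 177/10: keep -1

-1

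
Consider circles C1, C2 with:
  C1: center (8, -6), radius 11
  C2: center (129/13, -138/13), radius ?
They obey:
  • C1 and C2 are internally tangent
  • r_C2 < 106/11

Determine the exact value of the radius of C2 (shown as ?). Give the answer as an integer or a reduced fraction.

1. [int C1,C2]  r_C2² − 22r_C2 + 96 = 0  ⇒  r_C2 = 6 or 16
2. given r_C2 < 106/11: keep 6

6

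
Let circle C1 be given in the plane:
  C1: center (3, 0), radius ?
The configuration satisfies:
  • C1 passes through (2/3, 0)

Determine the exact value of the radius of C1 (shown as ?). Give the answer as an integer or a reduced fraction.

1. [C1∋P]  r_C1² − 49/9 = 0  ⇒  r_C1 = 7/3 (r>0 drops 1)

7/3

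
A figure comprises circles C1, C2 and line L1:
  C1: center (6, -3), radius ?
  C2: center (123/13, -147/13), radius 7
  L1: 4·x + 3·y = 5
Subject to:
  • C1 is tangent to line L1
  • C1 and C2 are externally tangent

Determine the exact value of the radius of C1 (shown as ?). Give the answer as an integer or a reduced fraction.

1. [C1‖L1]  r_C1² − 4 = 0  ⇒  r_C1 = 2 (r>0 drops 1)
2. [ext C1·C2]  r_C1² + 14r_C1 − 32 = 0  ⇒  r_C1 = 2 (r>0 drops 1)

2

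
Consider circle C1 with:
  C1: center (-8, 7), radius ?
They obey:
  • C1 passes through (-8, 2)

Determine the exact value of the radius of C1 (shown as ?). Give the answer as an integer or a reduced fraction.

5

1. [C1∋P]  r_C1² − 25 = 0  ⇒  r_C1 = 5 (r>0 drops 1)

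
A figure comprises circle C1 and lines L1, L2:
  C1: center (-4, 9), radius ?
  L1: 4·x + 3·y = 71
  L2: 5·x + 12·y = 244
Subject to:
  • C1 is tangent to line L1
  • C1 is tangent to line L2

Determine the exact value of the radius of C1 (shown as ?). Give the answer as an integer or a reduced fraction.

12

1. [C1‖L1]  r_C1² − 144 = 0  ⇒  r_C1 = 12 (r>0 drops 1)
2. [C1‖L2]  r_C1² − 144 = 0  ⇒  r_C1 = 12 (r>0 drops 1)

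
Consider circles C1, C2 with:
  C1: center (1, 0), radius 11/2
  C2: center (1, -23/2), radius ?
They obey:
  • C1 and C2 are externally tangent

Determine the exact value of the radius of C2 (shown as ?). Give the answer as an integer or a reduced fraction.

6

1. [ext C1·C2]  r_C2² + 11r_C2 − 102 = 0  ⇒  r_C2 = 6 (r>0 drops 1)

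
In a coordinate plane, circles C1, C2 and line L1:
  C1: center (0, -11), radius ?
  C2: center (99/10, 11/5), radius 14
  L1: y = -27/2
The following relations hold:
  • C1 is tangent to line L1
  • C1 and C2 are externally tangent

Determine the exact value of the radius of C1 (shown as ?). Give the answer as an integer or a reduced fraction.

1. [C1‖L1]  r_C1² − 25/4 = 0  ⇒  r_C1 = 5/2 (r>0 drops 1)
2. [ext C1·C2]  r_C1² + 28r_C1 − 305/4 = 0  ⇒  r_C1 = 5/2 (r>0 drops 1)

5/2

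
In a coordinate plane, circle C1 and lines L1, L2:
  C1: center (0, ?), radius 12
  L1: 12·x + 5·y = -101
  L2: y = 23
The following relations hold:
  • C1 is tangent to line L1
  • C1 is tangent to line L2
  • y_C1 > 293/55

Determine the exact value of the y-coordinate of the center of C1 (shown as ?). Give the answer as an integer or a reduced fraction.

11

1. [C1‖L1]  y_C1² + (202/5)y_C1 − 2827/5 = 0  ⇒  y_C1 = -257/5 or 11
2. [C1‖L2]  y_C1² − 46y_C1 + 385 = 0  ⇒  y_C1 = 11 or 35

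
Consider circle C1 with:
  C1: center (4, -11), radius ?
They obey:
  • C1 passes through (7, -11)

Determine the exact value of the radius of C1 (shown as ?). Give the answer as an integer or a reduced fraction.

3

1. [C1∋P]  r_C1² − 9 = 0  ⇒  r_C1 = 3 (r>0 drops 1)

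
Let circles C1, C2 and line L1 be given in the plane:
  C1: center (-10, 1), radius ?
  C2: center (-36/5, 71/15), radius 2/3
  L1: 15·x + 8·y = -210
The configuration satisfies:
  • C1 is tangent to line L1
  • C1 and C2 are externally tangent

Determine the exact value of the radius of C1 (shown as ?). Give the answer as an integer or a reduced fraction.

4

1. [C1‖L1]  r_C1² − 16 = 0  ⇒  r_C1 = 4 (r>0 drops 1)
2. [ext C1·C2]  r_C1² + (4/3)r_C1 − 64/3 = 0  ⇒  r_C1 = 4 (r>0 drops 1)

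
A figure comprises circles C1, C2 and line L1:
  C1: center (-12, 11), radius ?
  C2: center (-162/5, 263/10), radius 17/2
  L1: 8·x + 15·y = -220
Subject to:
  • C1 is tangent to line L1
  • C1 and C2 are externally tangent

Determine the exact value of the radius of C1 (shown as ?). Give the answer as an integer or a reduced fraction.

1. [C1‖L1]  r_C1² − 289 = 0  ⇒  r_C1 = 17 (r>0 drops 1)
2. [ext C1·C2]  r_C1² + 17r_C1 − 578 = 0  ⇒  r_C1 = 17 (r>0 drops 1)

17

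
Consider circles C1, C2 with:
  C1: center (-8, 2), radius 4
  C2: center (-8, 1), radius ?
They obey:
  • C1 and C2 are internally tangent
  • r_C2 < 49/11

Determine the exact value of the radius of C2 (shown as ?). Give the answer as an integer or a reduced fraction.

1. [int C1,C2]  r_C2² − 8r_C2 + 15 = 0  ⇒  r_C2 = 3 or 5
2. given r_C2 < 49/11: keep 3

3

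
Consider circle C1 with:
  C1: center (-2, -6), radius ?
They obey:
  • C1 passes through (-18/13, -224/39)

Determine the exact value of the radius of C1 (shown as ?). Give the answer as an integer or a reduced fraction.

1. [C1∋P]  r_C1² − 4/9 = 0  ⇒  r_C1 = 2/3 (r>0 drops 1)

2/3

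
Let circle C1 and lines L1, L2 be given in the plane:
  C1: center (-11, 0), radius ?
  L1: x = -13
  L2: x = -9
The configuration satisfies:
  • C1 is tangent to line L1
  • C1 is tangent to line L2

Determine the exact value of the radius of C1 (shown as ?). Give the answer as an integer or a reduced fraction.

2

1. [C1‖L1]  r_C1² − 4 = 0  ⇒  r_C1 = 2 (r>0 drops 1)
2. [C1‖L2]  r_C1² − 4 = 0  ⇒  r_C1 = 2 (r>0 drops 1)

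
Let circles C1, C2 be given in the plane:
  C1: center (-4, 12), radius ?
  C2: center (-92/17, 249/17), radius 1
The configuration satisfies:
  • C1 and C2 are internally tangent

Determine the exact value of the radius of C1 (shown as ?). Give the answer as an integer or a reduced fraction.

4

1. [int C1,C2]  r_C1² − 2r_C1 − 8 = 0  ⇒  r_C1 = 4 (r>0 drops 1)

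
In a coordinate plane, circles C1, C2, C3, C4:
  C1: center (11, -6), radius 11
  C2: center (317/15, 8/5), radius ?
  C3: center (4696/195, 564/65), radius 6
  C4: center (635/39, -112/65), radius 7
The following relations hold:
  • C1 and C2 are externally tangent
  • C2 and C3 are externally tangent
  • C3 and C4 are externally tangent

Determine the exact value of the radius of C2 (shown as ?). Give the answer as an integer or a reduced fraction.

1. [ext C1·C2]  r_C2² + 22r_C2 − 355/9 = 0  ⇒  r_C2 = 5/3 (r>0 drops 1)
2. [ext C2·C3]  r_C2² + 12r_C2 − 205/9 = 0  ⇒  r_C2 = 5/3 (r>0 drops 1)

5/3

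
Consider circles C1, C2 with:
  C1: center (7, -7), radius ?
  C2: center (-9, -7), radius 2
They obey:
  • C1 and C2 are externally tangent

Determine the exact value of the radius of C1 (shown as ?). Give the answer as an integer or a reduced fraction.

14

1. [ext C1·C2]  r_C1² + 4r_C1 − 252 = 0  ⇒  r_C1 = 14 (r>0 drops 1)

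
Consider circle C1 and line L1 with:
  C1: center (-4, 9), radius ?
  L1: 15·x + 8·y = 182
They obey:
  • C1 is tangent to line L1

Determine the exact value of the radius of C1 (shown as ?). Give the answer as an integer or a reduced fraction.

10

1. [C1‖L1]  r_C1² − 100 = 0  ⇒  r_C1 = 10 (r>0 drops 1)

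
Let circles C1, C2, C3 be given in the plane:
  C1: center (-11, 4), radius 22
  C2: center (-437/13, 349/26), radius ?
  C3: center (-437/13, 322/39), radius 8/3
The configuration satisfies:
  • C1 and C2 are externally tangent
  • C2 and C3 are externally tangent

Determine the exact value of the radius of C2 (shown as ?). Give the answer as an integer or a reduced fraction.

5/2

1. [ext C1·C2]  r_C2² + 44r_C2 − 465/4 = 0  ⇒  r_C2 = 5/2 (r>0 drops 1)
2. [ext C2·C3]  r_C2² + (16/3)r_C2 − 235/12 = 0  ⇒  r_C2 = 5/2 (r>0 drops 1)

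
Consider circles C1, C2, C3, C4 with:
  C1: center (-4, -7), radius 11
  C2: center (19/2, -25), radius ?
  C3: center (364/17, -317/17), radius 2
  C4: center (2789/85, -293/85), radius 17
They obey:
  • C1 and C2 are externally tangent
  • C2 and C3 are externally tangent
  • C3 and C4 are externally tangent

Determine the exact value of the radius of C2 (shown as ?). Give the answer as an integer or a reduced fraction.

23/2

1. [ext C1·C2]  r_C2² + 22r_C2 − 1541/4 = 0  ⇒  r_C2 = 23/2 (r>0 drops 1)
2. [ext C2·C3]  r_C2² + 4r_C2 − 713/4 = 0  ⇒  r_C2 = 23/2 (r>0 drops 1)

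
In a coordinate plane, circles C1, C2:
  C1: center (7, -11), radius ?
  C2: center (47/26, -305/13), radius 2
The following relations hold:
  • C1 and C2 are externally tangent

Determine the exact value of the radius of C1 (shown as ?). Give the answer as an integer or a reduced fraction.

23/2

1. [ext C1·C2]  r_C1² + 4r_C1 − 713/4 = 0  ⇒  r_C1 = 23/2 (r>0 drops 1)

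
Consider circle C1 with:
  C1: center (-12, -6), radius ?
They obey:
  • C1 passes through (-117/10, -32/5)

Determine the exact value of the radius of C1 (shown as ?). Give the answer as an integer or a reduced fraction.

1. [C1∋P]  r_C1² − 1/4 = 0  ⇒  r_C1 = 1/2 (r>0 drops 1)

1/2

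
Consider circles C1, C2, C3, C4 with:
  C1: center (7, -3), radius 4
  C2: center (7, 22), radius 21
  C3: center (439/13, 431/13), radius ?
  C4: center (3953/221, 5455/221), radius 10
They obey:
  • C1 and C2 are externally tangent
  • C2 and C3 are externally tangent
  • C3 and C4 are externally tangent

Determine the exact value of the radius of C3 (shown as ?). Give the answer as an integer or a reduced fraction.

1. [ext C2·C3]  r_C3² + 42r_C3 − 400 = 0  ⇒  r_C3 = 8 (r>0 drops 1)
2. [ext C3·C4]  r_C3² + 20r_C3 − 224 = 0  ⇒  r_C3 = 8 (r>0 drops 1)

8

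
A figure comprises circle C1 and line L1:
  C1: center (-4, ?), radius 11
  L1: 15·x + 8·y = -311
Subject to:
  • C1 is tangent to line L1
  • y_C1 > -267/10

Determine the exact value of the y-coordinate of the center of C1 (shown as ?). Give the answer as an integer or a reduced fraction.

-8

1. [C1‖L1]  y_C1² + (251/4)y_C1 + 438 = 0  ⇒  y_C1 = -219/4 or -8
2. given y_C1 > -267/10: keep -8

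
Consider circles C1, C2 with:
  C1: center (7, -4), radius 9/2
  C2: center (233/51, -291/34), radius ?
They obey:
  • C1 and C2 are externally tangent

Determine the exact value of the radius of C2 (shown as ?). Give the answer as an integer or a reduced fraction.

2/3

1. [ext C1·C2]  r_C2² + 9r_C2 − 58/9 = 0  ⇒  r_C2 = 2/3 (r>0 drops 1)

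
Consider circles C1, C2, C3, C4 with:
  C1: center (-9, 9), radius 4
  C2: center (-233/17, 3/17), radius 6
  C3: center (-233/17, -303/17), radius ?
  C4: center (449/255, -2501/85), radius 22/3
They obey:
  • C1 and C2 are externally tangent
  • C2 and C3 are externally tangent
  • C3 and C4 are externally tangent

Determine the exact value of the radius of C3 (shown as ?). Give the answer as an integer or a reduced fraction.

12

1. [ext C2·C3]  r_C3² + 12r_C3 − 288 = 0  ⇒  r_C3 = 12 (r>0 drops 1)
2. [ext C3·C4]  r_C3² + (44/3)r_C3 − 320 = 0  ⇒  r_C3 = 12 (r>0 drops 1)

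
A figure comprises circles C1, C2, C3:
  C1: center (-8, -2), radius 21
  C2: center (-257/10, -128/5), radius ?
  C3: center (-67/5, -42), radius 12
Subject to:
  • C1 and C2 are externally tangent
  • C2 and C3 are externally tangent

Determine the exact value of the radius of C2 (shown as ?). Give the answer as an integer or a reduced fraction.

1. [ext C1·C2]  r_C2² + 42r_C2 − 1717/4 = 0  ⇒  r_C2 = 17/2 (r>0 drops 1)
2. [ext C2·C3]  r_C2² + 24r_C2 − 1105/4 = 0  ⇒  r_C2 = 17/2 (r>0 drops 1)

17/2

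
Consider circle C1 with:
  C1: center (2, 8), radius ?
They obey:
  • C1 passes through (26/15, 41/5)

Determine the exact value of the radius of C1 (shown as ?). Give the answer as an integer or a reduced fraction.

1/3

1. [C1∋P]  r_C1² − 1/9 = 0  ⇒  r_C1 = 1/3 (r>0 drops 1)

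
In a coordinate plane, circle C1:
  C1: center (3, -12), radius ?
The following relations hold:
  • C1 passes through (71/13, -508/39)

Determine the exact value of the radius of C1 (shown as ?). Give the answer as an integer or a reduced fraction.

8/3

1. [C1∋P]  r_C1² − 64/9 = 0  ⇒  r_C1 = 8/3 (r>0 drops 1)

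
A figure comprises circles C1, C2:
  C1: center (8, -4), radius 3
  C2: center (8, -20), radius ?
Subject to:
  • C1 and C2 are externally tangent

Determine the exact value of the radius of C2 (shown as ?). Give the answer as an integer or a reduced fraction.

1. [ext C1·C2]  r_C2² + 6r_C2 − 247 = 0  ⇒  r_C2 = 13 (r>0 drops 1)

13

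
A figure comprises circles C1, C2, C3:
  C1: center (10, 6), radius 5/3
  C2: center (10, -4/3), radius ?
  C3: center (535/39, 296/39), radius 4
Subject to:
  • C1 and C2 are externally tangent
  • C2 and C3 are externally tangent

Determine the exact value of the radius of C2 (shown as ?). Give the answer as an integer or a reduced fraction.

17/3

1. [ext C1·C2]  r_C2² + (10/3)r_C2 − 51 = 0  ⇒  r_C2 = 17/3 (r>0 drops 1)
2. [ext C2·C3]  r_C2² + 8r_C2 − 697/9 = 0  ⇒  r_C2 = 17/3 (r>0 drops 1)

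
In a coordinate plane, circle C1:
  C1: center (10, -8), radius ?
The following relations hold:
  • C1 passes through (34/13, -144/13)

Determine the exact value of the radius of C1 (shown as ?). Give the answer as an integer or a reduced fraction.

1. [C1∋P]  r_C1² − 64 = 0  ⇒  r_C1 = 8 (r>0 drops 1)

8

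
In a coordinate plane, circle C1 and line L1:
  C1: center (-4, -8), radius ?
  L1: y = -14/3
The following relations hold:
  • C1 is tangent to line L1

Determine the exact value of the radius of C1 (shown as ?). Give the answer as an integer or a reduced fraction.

1. [C1‖L1]  r_C1² − 100/9 = 0  ⇒  r_C1 = 10/3 (r>0 drops 1)

10/3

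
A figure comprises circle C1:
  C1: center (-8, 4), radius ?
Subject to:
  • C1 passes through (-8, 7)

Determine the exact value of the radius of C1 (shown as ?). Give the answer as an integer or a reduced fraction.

3

1. [C1∋P]  r_C1² − 9 = 0  ⇒  r_C1 = 3 (r>0 drops 1)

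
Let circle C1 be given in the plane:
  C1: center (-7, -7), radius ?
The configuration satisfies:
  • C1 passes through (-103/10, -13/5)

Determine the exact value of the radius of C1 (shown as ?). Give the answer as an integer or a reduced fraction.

11/2

1. [C1∋P]  r_C1² − 121/4 = 0  ⇒  r_C1 = 11/2 (r>0 drops 1)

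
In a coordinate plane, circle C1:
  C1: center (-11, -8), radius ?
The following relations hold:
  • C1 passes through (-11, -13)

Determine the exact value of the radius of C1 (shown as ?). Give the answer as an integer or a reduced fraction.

1. [C1∋P]  r_C1² − 25 = 0  ⇒  r_C1 = 5 (r>0 drops 1)

5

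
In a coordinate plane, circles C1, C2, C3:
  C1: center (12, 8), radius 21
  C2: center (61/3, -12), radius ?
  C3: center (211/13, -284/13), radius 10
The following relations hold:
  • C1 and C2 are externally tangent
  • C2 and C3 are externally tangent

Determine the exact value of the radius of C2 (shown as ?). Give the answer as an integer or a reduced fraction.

2/3

1. [ext C1·C2]  r_C2² + 42r_C2 − 256/9 = 0  ⇒  r_C2 = 2/3 (r>0 drops 1)
2. [ext C2·C3]  r_C2² + 20r_C2 − 124/9 = 0  ⇒  r_C2 = 2/3 (r>0 drops 1)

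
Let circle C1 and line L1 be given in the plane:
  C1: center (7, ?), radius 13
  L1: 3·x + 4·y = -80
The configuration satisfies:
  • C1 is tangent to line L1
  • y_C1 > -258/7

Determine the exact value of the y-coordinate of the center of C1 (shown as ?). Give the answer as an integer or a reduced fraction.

-9

1. [C1‖L1]  y_C1² + (101/2)y_C1 + 747/2 = 0  ⇒  y_C1 = -83/2 or -9
2. given y_C1 > -258/7: keep -9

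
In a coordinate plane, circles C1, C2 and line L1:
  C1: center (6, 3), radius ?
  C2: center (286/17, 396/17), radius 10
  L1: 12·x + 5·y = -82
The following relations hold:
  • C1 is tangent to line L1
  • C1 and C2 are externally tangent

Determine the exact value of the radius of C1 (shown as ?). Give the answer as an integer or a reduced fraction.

1. [C1‖L1]  r_C1² − 169 = 0  ⇒  r_C1 = 13 (r>0 drops 1)
2. [ext C1·C2]  r_C1² + 20r_C1 − 429 = 0  ⇒  r_C1 = 13 (r>0 drops 1)

13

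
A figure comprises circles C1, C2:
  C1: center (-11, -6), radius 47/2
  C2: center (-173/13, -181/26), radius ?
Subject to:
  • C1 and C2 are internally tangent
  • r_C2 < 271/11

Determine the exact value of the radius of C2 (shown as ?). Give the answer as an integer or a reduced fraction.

1. [int C1,C2]  r_C2² − 47r_C2 + 546 = 0  ⇒  r_C2 = 21 or 26
2. given r_C2 < 271/11: keep 21

21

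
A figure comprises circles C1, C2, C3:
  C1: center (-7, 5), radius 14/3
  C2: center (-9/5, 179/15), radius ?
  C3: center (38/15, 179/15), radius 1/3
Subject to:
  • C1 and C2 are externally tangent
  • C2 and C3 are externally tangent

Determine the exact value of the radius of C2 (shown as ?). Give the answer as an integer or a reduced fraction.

4

1. [ext C1·C2]  r_C2² + (28/3)r_C2 − 160/3 = 0  ⇒  r_C2 = 4 (r>0 drops 1)
2. [ext C2·C3]  r_C2² + (2/3)r_C2 − 56/3 = 0  ⇒  r_C2 = 4 (r>0 drops 1)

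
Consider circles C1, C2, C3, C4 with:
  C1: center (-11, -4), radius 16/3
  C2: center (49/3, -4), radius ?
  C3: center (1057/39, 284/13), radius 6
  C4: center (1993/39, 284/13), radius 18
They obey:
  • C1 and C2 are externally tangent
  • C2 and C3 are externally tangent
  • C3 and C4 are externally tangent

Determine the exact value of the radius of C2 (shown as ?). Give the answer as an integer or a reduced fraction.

1. [ext C1·C2]  r_C2² + (32/3)r_C2 − 2156/3 = 0  ⇒  r_C2 = 22 (r>0 drops 1)
2. [ext C2·C3]  r_C2² + 12r_C2 − 748 = 0  ⇒  r_C2 = 22 (r>0 drops 1)

22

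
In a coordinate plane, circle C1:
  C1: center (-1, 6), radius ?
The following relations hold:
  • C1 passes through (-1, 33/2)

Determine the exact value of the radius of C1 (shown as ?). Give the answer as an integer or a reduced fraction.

21/2

1. [C1∋P]  r_C1² − 441/4 = 0  ⇒  r_C1 = 21/2 (r>0 drops 1)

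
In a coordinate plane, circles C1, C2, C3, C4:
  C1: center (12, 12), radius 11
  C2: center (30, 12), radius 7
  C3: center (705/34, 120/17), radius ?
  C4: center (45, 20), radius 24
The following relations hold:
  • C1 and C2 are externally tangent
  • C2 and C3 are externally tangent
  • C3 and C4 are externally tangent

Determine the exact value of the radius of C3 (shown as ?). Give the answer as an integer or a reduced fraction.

7/2

1. [ext C2·C3]  r_C3² + 14r_C3 − 245/4 = 0  ⇒  r_C3 = 7/2 (r>0 drops 1)
2. [ext C3·C4]  r_C3² + 48r_C3 − 721/4 = 0  ⇒  r_C3 = 7/2 (r>0 drops 1)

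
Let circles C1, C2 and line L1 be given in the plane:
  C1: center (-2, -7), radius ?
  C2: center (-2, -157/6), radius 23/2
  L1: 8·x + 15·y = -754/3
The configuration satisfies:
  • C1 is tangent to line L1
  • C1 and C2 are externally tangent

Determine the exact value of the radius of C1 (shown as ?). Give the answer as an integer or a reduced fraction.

1. [C1‖L1]  r_C1² − 529/9 = 0  ⇒  r_C1 = 23/3 (r>0 drops 1)
2. [ext C1·C2]  r_C1² + 23r_C1 − 2116/9 = 0  ⇒  r_C1 = 23/3 (r>0 drops 1)

23/3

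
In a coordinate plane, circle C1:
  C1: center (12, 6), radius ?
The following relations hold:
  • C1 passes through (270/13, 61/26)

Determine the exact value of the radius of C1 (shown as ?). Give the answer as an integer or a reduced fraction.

19/2

1. [C1∋P]  r_C1² − 361/4 = 0  ⇒  r_C1 = 19/2 (r>0 drops 1)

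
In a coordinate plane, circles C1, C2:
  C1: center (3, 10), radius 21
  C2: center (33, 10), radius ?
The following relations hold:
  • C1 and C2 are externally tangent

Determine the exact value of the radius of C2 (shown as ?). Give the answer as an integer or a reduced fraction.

1. [ext C1·C2]  r_C2² + 42r_C2 − 459 = 0  ⇒  r_C2 = 9 (r>0 drops 1)

9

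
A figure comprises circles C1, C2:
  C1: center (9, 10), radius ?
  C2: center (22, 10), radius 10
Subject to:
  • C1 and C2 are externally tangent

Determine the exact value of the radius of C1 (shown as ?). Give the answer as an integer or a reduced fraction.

3

1. [ext C1·C2]  r_C1² + 20r_C1 − 69 = 0  ⇒  r_C1 = 3 (r>0 drops 1)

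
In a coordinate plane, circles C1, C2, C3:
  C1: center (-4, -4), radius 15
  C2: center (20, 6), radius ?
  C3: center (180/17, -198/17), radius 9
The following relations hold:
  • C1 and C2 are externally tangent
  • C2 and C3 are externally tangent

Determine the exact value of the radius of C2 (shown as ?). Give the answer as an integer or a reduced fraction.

1. [ext C1·C2]  r_C2² + 30r_C2 − 451 = 0  ⇒  r_C2 = 11 (r>0 drops 1)
2. [ext C2·C3]  r_C2² + 18r_C2 − 319 = 0  ⇒  r_C2 = 11 (r>0 drops 1)

11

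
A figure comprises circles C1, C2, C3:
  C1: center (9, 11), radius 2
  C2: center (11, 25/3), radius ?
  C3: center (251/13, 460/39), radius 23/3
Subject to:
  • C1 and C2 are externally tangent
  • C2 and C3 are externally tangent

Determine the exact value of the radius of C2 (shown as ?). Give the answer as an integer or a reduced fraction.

1. [ext C1·C2]  r_C2² + 4r_C2 − 64/9 = 0  ⇒  r_C2 = 4/3 (r>0 drops 1)
2. [ext C2·C3]  r_C2² + (46/3)r_C2 − 200/9 = 0  ⇒  r_C2 = 4/3 (r>0 drops 1)

4/3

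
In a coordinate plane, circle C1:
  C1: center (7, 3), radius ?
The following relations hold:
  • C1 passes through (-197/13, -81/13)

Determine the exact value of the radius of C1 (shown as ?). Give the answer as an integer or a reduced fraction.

24

1. [C1∋P]  r_C1² − 576 = 0  ⇒  r_C1 = 24 (r>0 drops 1)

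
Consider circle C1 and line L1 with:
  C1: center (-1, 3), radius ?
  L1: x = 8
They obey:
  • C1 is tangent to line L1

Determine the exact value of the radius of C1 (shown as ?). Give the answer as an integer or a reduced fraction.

9

1. [C1‖L1]  r_C1² − 81 = 0  ⇒  r_C1 = 9 (r>0 drops 1)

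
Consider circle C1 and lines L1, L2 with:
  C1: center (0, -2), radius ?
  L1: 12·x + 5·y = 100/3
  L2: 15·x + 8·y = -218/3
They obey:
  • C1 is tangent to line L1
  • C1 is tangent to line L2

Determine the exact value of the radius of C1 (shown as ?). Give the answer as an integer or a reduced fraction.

1. [C1‖L1]  r_C1² − 100/9 = 0  ⇒  r_C1 = 10/3 (r>0 drops 1)
2. [C1‖L2]  r_C1² − 100/9 = 0  ⇒  r_C1 = 10/3 (r>0 drops 1)

10/3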